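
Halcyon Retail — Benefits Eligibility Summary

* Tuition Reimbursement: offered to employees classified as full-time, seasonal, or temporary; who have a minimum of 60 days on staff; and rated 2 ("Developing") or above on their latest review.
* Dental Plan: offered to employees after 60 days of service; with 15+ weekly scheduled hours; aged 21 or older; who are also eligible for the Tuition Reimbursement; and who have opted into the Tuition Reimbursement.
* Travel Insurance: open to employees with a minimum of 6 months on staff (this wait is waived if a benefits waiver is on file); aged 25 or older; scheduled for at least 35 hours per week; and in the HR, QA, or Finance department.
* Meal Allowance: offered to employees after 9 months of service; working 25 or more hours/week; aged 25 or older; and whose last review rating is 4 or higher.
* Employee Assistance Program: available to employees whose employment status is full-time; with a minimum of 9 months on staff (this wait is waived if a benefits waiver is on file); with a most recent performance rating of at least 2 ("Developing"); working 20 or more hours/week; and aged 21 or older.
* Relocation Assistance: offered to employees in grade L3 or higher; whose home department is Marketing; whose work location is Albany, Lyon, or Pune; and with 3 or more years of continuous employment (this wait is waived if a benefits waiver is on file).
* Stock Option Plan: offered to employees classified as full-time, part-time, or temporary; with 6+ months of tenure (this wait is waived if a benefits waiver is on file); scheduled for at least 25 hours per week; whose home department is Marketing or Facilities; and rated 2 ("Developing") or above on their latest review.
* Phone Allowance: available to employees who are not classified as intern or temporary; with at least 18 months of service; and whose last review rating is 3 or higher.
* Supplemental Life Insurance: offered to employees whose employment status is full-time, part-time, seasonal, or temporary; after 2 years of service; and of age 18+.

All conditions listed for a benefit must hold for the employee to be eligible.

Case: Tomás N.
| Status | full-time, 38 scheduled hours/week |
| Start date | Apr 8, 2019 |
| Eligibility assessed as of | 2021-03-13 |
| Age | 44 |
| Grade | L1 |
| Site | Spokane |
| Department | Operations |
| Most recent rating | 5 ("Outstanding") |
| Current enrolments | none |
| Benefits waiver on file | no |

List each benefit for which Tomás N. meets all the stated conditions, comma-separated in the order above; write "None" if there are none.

Service from Apr 8, 2019 to 2021-03-13: 705 days.
Tuition Reimbursement — status full-time ✓; service 705 days ≥ 60 days ✓; rating 5 ≥ 2 ✓ → eligible.
Dental Plan — service 705 days ≥ 60 days ✓; 38 hrs/wk ≥ 15 ✓; age 44 ≥ 21 ✓; eligible for Tuition Reimbursement ✓; not enrolled in Tuition Reimbursement ✗ → not eligible.
Travel Insurance — no waiver, service 705 days ≥ 6 months (≈180 days) ✓; age 44 ≥ 25 ✓; 38 hrs/wk ≥ 35 ✓; dept Operations ✗ → not eligible.
Meal Allowance — service 705 days ≥ 9 months (≈270 days) ✓; 38 hrs/wk ≥ 25 ✓; age 44 ≥ 25 ✓; rating 5 ≥ 4 ✓ → eligible.
Employee Assistance Program — status full-time ✓; no waiver, service 705 days ≥ 9 months (≈270 days) ✓; rating 5 ≥ 2 ✓; 38 hrs/wk ≥ 20 ✓; age 44 ≥ 21 ✓ → eligible.
Relocation Assistance — grade L1 < L3 ✗ → not eligible.
Stock Option Plan — status full-time ✓; no waiver, service 705 days ≥ 6 months (≈180 days) ✓; 38 hrs/wk ≥ 25 ✓; dept Operations ✗ → not eligible.
Phone Allowance — status full-time ✓ (not excluded); service 705 days ≥ 18 months (≈540 days) ✓; rating 5 ≥ 3 ✓ → eligible.
Supplemental Life Insurance — status full-time ✓; service 705 days < 2 years (≈730 days) ✗ → not eligible.

Tuition Reimbursement, Meal Allowance, Employee Assistance Program, Phone Allowance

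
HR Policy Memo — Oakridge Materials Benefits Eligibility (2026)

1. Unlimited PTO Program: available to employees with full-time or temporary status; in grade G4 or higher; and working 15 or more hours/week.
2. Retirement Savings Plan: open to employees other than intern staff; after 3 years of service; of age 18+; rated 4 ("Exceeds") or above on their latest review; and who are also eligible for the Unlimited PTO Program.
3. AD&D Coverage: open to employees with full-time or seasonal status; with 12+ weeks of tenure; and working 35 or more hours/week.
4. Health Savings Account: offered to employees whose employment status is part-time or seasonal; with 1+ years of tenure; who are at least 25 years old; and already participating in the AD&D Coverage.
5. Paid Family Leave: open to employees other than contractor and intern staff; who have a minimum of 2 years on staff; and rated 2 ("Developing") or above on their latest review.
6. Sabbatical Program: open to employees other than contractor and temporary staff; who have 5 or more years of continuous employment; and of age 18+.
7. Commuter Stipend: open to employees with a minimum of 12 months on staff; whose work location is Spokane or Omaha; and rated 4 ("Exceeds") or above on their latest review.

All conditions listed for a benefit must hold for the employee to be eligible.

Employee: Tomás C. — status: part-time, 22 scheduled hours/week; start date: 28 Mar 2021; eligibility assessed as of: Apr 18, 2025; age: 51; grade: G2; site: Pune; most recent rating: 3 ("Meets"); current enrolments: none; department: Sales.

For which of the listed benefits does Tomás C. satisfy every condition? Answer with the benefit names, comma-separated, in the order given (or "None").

Paid Family Leave

Service from 28 Mar 2021 to Apr 18, 2025: 1482 days.
Unlimited PTO Program — status part-time ✗ (requires full-time or temporary) → not eligible.
Retirement Savings Plan — status part-time ✓ (not excluded); service 1482 days ≥ 3 years (≈1095 days) ✓; age 51 ≥ 18 ✓; rating 3 < 4 ✗ → not eligible.
AD&D Coverage — status part-time ✗ (requires full-time or seasonal) → not eligible.
Health Savings Account — status part-time ✓; service 1482 days ≥ 1 year (≈365 days) ✓; age 51 ≥ 25 ✓; not enrolled in AD&D Coverage ✗ → not eligible.
Paid Family Leave — status part-time ✓ (not excluded); service 1482 days ≥ 2 years (≈730 days) ✓; rating 3 ≥ 2 ✓ → eligible.
Sabbatical Program — status part-time ✓ (not excluded); service 1482 days < 5 years (≈1825 days) ✗ → not eligible.
Commuter Stipend — service 1482 days ≥ 12 months (≈360 days) ✓; site Pune ✗ (not Spokane or Omaha) → not eligible.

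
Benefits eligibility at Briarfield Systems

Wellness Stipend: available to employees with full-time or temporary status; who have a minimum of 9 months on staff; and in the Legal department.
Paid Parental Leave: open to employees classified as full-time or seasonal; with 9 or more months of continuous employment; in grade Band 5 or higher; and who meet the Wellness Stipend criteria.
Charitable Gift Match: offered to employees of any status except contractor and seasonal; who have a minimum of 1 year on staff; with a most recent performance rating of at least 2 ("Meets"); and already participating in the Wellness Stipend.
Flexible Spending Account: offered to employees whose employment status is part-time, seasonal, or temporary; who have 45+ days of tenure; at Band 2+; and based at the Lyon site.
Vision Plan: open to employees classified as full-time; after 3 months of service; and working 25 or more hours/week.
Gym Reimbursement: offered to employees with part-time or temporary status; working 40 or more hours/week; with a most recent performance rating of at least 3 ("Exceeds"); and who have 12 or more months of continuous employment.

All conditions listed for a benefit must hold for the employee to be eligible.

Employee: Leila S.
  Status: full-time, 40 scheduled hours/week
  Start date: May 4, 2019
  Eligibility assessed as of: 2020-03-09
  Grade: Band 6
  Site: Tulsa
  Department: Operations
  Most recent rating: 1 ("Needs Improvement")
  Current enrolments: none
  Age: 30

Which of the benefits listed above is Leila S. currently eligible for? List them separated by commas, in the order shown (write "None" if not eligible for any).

Vision Plan

Service from May 4, 2019 to 2020-03-09: 310 days.
Wellness Stipend — status full-time ✓; service 310 days ≥ 9 months (≈270 days) ✓; dept Operations ✗ → not eligible.
Paid Parental Leave — status full-time ✓; service 310 days ≥ 9 months (≈270 days) ✓; grade Band 6 ≥ Band 5 ✓; not eligible for Wellness Stipend ✗ → not eligible.
Charitable Gift Match — status full-time ✓ (not excluded); service 310 days < 1 year (≈365 days) ✗ → not eligible.
Flexible Spending Account — status full-time ✗ (requires part-time, seasonal, or temporary) → not eligible.
Vision Plan — status full-time ✓; service 310 days ≥ 3 months (≈90 days) ✓; 40 hrs/wk ≥ 25 ✓ → eligible.
Gym Reimbursement — status full-time ✗ (requires part-time or temporary) → not eligible.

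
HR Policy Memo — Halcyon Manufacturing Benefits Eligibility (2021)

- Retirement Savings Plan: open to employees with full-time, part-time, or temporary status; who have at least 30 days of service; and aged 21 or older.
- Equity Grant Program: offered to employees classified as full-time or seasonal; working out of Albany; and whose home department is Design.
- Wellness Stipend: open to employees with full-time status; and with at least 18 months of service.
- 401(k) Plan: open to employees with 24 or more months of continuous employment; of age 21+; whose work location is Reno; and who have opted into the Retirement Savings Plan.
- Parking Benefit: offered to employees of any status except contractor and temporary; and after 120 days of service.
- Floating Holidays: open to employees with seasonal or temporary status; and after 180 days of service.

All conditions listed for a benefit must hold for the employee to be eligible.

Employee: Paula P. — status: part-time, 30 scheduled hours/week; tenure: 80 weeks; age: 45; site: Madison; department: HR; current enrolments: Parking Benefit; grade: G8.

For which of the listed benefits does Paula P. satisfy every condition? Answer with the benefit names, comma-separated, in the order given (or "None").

Retirement Savings Plan, Parking Benefit

Retirement Savings Plan — status part-time ✓; service 80 weeks ≥ 30 days ✓; age 45 ≥ 21 ✓ → eligible.
Equity Grant Program — status part-time ✗ (requires full-time or seasonal) → not eligible.
Wellness Stipend — status part-time ✗ (requires full-time) → not eligible.
401(k) Plan — service 80 weeks < 24 months (≈720 days) ✗ → not eligible.
Parking Benefit — status part-time ✓ (not excluded); service 80 weeks ≥ 120 days ✓ → eligible.
Floating Holidays — status part-time ✗ (requires seasonal or temporary) → not eligible.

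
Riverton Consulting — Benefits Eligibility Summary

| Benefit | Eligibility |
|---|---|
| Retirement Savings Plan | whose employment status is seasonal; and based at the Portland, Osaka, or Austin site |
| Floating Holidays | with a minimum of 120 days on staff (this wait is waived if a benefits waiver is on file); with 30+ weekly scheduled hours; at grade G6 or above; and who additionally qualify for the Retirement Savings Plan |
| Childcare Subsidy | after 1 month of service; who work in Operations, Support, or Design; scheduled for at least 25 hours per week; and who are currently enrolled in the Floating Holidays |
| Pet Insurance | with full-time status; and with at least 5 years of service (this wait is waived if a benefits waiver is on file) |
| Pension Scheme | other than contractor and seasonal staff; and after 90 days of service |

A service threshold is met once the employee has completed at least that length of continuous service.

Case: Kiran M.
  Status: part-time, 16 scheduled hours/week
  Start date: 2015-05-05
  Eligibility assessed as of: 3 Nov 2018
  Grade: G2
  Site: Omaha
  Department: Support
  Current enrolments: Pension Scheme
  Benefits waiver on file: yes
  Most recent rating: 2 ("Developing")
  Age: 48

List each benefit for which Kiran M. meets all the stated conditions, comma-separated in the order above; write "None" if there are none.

Pension Scheme

Service from 2015-05-05 to 3 Nov 2018: 1278 days.
Retirement Savings Plan — status part-time ✗ (requires seasonal) → not eligible.
Floating Holidays — benefits waiver on file ✓; 16 hrs/wk < 30 ✗ → not eligible.
Childcare Subsidy — service 1278 days ≥ 1 month (≈30 days) ✓; dept Support ✓; 16 hrs/wk < 25 ✗ → not eligible.
Pet Insurance — status part-time ✗ (requires full-time) → not eligible.
Pension Scheme — status part-time ✓ (not excluded); service 1278 days ≥ 90 days ✓ → eligible.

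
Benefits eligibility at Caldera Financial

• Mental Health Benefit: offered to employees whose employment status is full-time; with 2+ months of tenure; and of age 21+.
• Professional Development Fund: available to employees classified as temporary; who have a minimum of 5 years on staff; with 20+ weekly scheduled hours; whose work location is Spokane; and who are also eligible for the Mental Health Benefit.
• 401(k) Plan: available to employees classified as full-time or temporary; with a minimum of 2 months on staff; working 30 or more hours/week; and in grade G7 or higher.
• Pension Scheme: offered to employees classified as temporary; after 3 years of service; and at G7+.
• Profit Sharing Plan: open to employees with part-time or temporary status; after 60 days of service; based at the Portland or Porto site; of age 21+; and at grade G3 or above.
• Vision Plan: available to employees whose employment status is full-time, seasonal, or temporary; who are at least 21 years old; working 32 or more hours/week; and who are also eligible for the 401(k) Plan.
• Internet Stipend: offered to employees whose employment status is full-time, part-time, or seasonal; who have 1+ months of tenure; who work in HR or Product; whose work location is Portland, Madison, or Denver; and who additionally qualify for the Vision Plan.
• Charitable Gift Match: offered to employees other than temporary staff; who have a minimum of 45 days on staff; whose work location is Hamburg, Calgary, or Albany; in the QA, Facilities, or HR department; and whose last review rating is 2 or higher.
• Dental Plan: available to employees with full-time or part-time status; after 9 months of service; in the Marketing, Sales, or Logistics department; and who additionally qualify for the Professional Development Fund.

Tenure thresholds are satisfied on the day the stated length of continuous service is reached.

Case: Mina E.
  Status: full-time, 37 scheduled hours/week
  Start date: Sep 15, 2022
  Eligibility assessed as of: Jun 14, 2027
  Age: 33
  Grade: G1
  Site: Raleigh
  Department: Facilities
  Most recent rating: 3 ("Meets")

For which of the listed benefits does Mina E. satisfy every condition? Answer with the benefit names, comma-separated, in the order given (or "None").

Service from Sep 15, 2022 to Jun 14, 2027: 1733 days.
Mental Health Benefit — status full-time ✓; service 1733 days ≥ 2 months (≈60 days) ✓; age 33 ≥ 21 ✓ → eligible.
Professional Development Fund — status full-time ✗ (requires temporary) → not eligible.
401(k) Plan — status full-time ✓; service 1733 days ≥ 2 months (≈60 days) ✓; 37 hrs/wk ≥ 30 ✓; grade G1 < G7 ✗ → not eligible.
Pension Scheme — status full-time ✗ (requires temporary) → not eligible.
Profit Sharing Plan — status full-time ✗ (requires part-time or temporary) → not eligible.
Vision Plan — status full-time ✓; age 33 ≥ 21 ✓; 37 hrs/wk ≥ 32 ✓; not eligible for 401(k) Plan ✗ → not eligible.
Internet Stipend — status full-time ✓; service 1733 days ≥ 1 month (≈30 days) ✓; dept Facilities ✗ → not eligible.
Charitable Gift Match — status full-time ✓ (not excluded); service 1733 days ≥ 45 days ✓; site Raleigh ✗ (not Hamburg, Calgary, or Albany) → not eligible.
Dental Plan — status full-time ✓; service 1733 days ≥ 9 months (≈270 days) ✓; dept Facilities ✗ → not eligible.

Mental Health Benefit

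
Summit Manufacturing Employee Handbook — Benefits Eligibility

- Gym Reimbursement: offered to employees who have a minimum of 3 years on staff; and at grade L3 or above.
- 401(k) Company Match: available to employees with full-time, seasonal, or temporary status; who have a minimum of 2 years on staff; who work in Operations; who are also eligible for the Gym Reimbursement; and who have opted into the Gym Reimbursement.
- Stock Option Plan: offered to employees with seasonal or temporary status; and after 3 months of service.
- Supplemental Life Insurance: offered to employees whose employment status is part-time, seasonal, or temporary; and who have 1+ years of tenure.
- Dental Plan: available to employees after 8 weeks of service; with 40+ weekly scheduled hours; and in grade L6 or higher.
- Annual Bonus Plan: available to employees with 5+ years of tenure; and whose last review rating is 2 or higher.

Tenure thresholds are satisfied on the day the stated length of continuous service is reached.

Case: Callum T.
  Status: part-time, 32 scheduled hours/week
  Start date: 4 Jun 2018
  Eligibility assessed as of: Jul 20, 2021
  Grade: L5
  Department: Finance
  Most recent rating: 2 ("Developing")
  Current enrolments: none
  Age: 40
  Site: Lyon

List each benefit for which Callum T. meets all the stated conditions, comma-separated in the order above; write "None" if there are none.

Service from 4 Jun 2018 to Jul 20, 2021: 1142 days.
Gym Reimbursement — service 1142 days ≥ 3 years (≈1095 days) ✓; grade L5 ≥ L3 ✓ → eligible.
401(k) Company Match — status part-time ✗ (requires full-time, seasonal, or temporary) → not eligible.
Stock Option Plan — status part-time ✗ (requires seasonal or temporary) → not eligible.
Supplemental Life Insurance — status part-time ✓; service 1142 days ≥ 1 year (≈365 days) ✓ → eligible.
Dental Plan — service 1142 days ≥ 8 weeks (≈56 days) ✓; 32 hrs/wk < 40 ✗ → not eligible.
Annual Bonus Plan — service 1142 days < 5 years (≈1825 days) ✗ → not eligible.

Gym Reimbursement, Supplemental Life Insurance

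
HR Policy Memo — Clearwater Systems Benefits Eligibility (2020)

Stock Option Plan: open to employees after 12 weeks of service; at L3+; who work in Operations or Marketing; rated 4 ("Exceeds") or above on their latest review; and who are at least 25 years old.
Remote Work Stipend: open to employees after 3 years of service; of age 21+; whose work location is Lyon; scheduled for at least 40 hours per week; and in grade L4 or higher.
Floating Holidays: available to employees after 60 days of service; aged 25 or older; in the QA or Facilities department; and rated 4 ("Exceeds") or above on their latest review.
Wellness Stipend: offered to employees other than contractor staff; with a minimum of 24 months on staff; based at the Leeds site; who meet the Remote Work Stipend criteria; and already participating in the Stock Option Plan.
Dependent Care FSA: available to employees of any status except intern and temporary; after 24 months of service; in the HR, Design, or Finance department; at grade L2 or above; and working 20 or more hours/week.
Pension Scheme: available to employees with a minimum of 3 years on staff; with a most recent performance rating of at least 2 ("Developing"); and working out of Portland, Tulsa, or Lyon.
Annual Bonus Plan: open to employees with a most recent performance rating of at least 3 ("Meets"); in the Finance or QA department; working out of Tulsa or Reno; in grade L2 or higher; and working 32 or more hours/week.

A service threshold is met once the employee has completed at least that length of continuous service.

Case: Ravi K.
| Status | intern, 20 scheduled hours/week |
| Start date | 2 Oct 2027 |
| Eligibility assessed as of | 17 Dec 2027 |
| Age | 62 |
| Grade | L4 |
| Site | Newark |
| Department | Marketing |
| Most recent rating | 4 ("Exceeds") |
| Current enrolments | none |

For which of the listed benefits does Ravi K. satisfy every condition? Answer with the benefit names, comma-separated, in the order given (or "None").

Service from 2 Oct 2027 to 17 Dec 2027: 76 days.
Stock Option Plan — service 76 days < 12 weeks (≈84 days) ✗ → not eligible.
Remote Work Stipend — service 76 days < 3 years (≈1095 days) ✗ → not eligible.
Floating Holidays — service 76 days ≥ 60 days ✓; age 62 ≥ 25 ✓; dept Marketing ✗ → not eligible.
Wellness Stipend — status intern ✓ (not excluded); service 76 days < 24 months (≈720 days) ✗ → not eligible.
Dependent Care FSA — status intern ✗ (excluded) → not eligible.
Pension Scheme — service 76 days < 3 years (≈1095 days) ✗ → not eligible.
Annual Bonus Plan — rating 4 ≥ 3 ✓; dept Marketing ✗ → not eligible.

None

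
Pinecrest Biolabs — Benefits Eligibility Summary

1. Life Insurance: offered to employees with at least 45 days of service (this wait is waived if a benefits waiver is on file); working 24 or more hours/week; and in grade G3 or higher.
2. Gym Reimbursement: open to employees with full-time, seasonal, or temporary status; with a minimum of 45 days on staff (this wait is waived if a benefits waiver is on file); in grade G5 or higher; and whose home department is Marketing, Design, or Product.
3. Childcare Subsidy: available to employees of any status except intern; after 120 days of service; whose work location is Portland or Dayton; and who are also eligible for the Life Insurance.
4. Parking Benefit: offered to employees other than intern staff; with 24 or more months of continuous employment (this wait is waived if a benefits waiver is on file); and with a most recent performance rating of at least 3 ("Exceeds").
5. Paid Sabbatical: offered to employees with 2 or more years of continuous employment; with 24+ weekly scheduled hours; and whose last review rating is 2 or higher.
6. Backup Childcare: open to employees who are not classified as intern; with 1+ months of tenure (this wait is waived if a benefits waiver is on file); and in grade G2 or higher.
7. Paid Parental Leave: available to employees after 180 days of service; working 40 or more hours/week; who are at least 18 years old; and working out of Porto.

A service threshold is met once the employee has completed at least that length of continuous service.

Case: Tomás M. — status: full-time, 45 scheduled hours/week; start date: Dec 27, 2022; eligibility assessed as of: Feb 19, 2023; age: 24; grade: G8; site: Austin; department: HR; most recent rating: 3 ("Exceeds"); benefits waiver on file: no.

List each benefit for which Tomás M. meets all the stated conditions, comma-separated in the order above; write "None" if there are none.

Life Insurance, Backup Childcare

Service from Dec 27, 2022 to Feb 19, 2023: 54 days.
Life Insurance — no waiver, service 54 days ≥ 45 days ✓; 45 hrs/wk ≥ 24 ✓; grade G8 ≥ G3 ✓ → eligible.
Gym Reimbursement — status full-time ✓; no waiver, service 54 days ≥ 45 days ✓; grade G8 ≥ G5 ✓; dept HR ✗ → not eligible.
Childcare Subsidy — status full-time ✓ (not excluded); service 54 days < 120 days ✗ → not eligible.
Parking Benefit — status full-time ✓ (not excluded); no waiver, service 54 days < 24 months (≈720 days) ✗ → not eligible.
Paid Sabbatical — service 54 days < 2 years (≈730 days) ✗ → not eligible.
Backup Childcare — status full-time ✓ (not excluded); no waiver, service 54 days ≥ 1 month (≈30 days) ✓; grade G8 ≥ G2 ✓ → eligible.
Paid Parental Leave — service 54 days < 180 days ✗ → not eligible.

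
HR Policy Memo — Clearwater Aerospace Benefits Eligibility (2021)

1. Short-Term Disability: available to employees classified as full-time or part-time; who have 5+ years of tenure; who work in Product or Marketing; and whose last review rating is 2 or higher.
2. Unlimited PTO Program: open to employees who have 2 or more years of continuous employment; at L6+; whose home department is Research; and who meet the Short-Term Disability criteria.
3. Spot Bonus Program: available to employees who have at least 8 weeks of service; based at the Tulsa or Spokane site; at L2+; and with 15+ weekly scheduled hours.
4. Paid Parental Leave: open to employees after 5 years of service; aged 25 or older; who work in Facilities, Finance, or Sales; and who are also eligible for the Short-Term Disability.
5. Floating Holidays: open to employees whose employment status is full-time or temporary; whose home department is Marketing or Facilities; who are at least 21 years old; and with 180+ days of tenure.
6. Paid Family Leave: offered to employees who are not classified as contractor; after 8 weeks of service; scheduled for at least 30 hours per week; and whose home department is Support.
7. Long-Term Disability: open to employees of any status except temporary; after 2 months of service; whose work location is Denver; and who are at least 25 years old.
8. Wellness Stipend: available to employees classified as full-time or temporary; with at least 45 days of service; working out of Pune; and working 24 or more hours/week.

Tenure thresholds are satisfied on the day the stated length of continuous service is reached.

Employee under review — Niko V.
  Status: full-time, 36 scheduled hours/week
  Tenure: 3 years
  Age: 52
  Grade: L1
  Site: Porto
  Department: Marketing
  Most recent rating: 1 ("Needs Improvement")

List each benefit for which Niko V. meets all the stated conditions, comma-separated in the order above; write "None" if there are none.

Short-Term Disability — status full-time ✓; service 3 years < 5 years ✗ → not eligible.
Unlimited PTO Program — service 3 years ≥ 2 years ✓; grade L1 < L6 ✗ → not eligible.
Spot Bonus Program — service 3 years ≥ 8 weeks (≈56 days) ✓; site Porto ✗ (not Tulsa or Spokane) → not eligible.
Paid Parental Leave — service 3 years < 5 years ✗ → not eligible.
Floating Holidays — status full-time ✓; dept Marketing ✓; age 52 ≥ 21 ✓; service 3 years ≥ 180 days ✓ → eligible.
Paid Family Leave — status full-time ✓ (not excluded); service 3 years ≥ 8 weeks (≈56 days) ✓; 36 hrs/wk ≥ 30 ✓; dept Marketing ✗ → not eligible.
Long-Term Disability — status full-time ✓ (not excluded); service 3 years ≥ 2 months (≈60 days) ✓; site Porto ✗ (not Denver) → not eligible.
Wellness Stipend — status full-time ✓; service 3 years ≥ 45 days ✓; site Porto ✗ (not Pune) → not eligible.

Floating Holidays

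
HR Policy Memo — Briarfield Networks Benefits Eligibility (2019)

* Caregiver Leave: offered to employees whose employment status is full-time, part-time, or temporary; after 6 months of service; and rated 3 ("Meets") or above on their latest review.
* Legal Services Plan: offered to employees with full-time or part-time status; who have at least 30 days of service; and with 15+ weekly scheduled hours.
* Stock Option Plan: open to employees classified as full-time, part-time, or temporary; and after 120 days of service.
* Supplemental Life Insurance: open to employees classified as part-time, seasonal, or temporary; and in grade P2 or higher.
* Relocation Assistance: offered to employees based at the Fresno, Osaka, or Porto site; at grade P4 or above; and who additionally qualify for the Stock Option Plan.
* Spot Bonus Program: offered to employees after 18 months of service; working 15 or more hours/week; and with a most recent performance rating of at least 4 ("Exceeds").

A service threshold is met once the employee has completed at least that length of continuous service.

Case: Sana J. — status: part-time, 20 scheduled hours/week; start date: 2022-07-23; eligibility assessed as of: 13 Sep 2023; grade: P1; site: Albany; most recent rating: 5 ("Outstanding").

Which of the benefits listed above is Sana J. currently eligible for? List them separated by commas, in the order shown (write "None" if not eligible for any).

Caregiver Leave, Legal Services Plan, Stock Option Plan

Service from 2022-07-23 to 13 Sep 2023: 417 days.
Caregiver Leave — status part-time ✓; service 417 days ≥ 6 months (≈180 days) ✓; rating 5 ≥ 3 ✓ → eligible.
Legal Services Plan — status part-time ✓; service 417 days ≥ 30 days ✓; 20 hrs/wk ≥ 15 ✓ → eligible.
Stock Option Plan — status part-time ✓; service 417 days ≥ 120 days ✓ → eligible.
Supplemental Life Insurance — status part-time ✓; grade P1 < P2 ✗ → not eligible.
Relocation Assistance — site Albany ✗ (not Fresno, Osaka, or Porto) → not eligible.
Spot Bonus Program — service 417 days < 18 months (≈540 days) ✗ → not eligible.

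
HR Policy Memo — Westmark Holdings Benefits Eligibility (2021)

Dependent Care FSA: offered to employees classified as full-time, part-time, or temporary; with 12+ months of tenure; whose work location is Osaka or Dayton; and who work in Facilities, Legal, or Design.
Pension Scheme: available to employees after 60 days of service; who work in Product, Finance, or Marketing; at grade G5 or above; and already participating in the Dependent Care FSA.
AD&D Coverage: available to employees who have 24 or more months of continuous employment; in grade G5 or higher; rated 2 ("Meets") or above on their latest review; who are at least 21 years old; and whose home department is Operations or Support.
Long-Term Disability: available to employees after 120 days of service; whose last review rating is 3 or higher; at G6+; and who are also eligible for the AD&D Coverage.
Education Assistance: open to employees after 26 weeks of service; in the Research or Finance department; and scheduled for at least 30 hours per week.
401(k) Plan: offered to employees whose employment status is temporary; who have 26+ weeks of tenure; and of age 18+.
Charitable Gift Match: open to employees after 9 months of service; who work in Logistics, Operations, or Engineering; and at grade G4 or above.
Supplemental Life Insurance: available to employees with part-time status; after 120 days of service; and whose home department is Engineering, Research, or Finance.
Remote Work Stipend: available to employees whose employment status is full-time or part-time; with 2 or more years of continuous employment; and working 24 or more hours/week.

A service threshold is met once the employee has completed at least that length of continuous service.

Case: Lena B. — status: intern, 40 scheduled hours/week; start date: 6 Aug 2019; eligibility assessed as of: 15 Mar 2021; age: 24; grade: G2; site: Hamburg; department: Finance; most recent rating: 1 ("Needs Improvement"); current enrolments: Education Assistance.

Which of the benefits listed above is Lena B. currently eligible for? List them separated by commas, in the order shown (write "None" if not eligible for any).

Service from 6 Aug 2019 to 15 Mar 2021: 587 days.
Dependent Care FSA — status intern ✗ (requires full-time, part-time, or temporary) → not eligible.
Pension Scheme — service 587 days ≥ 60 days ✓; dept Finance ✓; grade G2 < G5 ✗ → not eligible.
AD&D Coverage — service 587 days < 24 months (≈720 days) ✗ → not eligible.
Long-Term Disability — service 587 days ≥ 120 days ✓; rating 1 < 3 ✗ → not eligible.
Education Assistance — service 587 days ≥ 26 weeks (≈182 days) ✓; dept Finance ✓; 40 hrs/wk ≥ 30 ✓ → eligible.
401(k) Plan — status intern ✗ (requires temporary) → not eligible.
Charitable Gift Match — service 587 days ≥ 9 months (≈270 days) ✓; dept Finance ✗ → not eligible.
Supplemental Life Insurance — status intern ✗ (requires part-time) → not eligible.
Remote Work Stipend — status intern ✗ (requires full-time or part-time) → not eligible.

Education Assistance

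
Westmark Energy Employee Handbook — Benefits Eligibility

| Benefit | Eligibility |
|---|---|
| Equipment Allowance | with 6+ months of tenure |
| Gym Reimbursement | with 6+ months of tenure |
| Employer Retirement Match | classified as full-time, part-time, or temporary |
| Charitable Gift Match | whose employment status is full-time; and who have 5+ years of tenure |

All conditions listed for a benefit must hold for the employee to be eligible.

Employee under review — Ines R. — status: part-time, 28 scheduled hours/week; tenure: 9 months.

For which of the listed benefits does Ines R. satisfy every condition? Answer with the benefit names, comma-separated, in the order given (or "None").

Equipment Allowance, Gym Reimbursement, Employer Retirement Match

Equipment Allowance — service 9 months ≥ 6 months ✓ → eligible.
Gym Reimbursement — service 9 months ≥ 6 months ✓ → eligible.
Employer Retirement Match — status part-time ✓ → eligible.
Charitable Gift Match — status part-time ✗ (requires full-time) → not eligible.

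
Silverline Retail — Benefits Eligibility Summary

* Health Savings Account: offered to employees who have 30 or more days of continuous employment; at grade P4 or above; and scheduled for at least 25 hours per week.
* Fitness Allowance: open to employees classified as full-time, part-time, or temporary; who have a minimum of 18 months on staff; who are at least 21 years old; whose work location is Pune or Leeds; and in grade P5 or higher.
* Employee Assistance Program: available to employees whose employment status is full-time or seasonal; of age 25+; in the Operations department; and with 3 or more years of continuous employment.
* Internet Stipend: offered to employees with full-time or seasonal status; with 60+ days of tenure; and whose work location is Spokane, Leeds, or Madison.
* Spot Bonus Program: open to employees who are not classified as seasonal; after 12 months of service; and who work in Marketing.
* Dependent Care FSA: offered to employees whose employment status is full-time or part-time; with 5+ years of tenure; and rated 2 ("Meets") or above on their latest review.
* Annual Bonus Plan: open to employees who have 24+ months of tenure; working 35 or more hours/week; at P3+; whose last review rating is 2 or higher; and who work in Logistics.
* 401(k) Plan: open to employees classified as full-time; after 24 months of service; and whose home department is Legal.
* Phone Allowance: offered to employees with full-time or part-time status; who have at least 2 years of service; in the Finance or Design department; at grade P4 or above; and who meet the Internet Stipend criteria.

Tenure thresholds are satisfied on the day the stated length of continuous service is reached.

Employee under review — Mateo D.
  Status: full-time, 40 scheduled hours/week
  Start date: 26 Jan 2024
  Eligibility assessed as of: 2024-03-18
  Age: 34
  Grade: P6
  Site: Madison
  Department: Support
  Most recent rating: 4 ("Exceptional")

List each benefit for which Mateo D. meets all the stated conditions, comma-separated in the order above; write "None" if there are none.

Service from 26 Jan 2024 to 2024-03-18: 52 days.
Health Savings Account — service 52 days ≥ 30 days ✓; grade P6 ≥ P4 ✓; 40 hrs/wk ≥ 25 ✓ → eligible.
Fitness Allowance — status full-time ✓; service 52 days < 18 months (≈540 days) ✗ → not eligible.
Employee Assistance Program — status full-time ✓; age 34 ≥ 25 ✓; dept Support ✗ → not eligible.
Internet Stipend — status full-time ✓; service 52 days < 60 days ✗ → not eligible.
Spot Bonus Program — status full-time ✓ (not excluded); service 52 days < 12 months (≈360 days) ✗ → not eligible.
Dependent Care FSA — status full-time ✓; service 52 days < 5 years (≈1825 days) ✗ → not eligible.
Annual Bonus Plan — service 52 days < 24 months (≈720 days) ✗ → not eligible.
401(k) Plan — status full-time ✓; service 52 days < 24 months (≈720 days) ✗ → not eligible.
Phone Allowance — status full-time ✓; service 52 days < 2 years (≈730 days) ✗ → not eligible.

Health Savings Account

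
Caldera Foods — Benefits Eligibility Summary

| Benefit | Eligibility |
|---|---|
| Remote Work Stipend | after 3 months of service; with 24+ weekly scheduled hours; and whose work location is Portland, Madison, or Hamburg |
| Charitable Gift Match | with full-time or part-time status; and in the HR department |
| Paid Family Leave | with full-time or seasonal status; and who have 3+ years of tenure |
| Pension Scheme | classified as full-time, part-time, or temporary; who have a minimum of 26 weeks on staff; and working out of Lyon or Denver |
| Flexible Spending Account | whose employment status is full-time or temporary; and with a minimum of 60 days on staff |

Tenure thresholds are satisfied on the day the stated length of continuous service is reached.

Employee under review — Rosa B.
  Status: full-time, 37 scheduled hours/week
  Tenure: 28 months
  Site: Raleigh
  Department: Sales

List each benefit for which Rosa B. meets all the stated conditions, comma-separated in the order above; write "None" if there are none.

Flexible Spending Account

Remote Work Stipend — service 28 months ≥ 3 months ✓; 37 hrs/wk ≥ 24 ✓; site Raleigh ✗ (not Portland, Madison, or Hamburg) → not eligible.
Charitable Gift Match — status full-time ✓; dept Sales ✗ → not eligible.
Paid Family Leave — status full-time ✓; service 28 months < 3 years (≈1095 days) ✗ → not eligible.
Pension Scheme — status full-time ✓; service 28 months ≥ 26 weeks (≈182 days) ✓; site Raleigh ✗ (not Lyon or Denver) → not eligible.
Flexible Spending Account — status full-time ✓; service 28 months ≥ 60 days ✓ → eligible.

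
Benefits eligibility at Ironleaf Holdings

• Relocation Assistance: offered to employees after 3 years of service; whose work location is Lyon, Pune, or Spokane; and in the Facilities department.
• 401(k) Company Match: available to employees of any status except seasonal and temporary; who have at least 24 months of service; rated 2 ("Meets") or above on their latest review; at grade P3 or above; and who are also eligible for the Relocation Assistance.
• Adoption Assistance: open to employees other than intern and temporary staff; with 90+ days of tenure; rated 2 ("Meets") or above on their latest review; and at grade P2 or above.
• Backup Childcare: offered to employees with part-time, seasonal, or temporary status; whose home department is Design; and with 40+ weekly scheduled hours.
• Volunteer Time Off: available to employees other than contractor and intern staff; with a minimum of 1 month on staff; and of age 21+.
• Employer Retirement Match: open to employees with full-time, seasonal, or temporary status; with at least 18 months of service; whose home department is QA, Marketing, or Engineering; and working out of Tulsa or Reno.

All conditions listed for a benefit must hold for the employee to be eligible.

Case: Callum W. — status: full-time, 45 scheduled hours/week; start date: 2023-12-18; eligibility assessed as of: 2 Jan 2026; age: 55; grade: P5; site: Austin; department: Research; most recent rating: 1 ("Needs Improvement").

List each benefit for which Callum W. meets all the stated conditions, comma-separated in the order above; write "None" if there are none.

Service from 2023-12-18 to 2 Jan 2026: 746 days.
Relocation Assistance — service 746 days < 3 years (≈1095 days) ✗ → not eligible.
401(k) Company Match — status full-time ✓ (not excluded); service 746 days ≥ 24 months (≈720 days) ✓; rating 1 < 2 ✗ → not eligible.
Adoption Assistance — status full-time ✓ (not excluded); service 746 days ≥ 90 days ✓; rating 1 < 2 ✗ → not eligible.
Backup Childcare — status full-time ✗ (requires part-time, seasonal, or temporary) → not eligible.
Volunteer Time Off — status full-time ✓ (not excluded); service 746 days ≥ 1 month (≈30 days) ✓; age 55 ≥ 21 ✓ → eligible.
Employer Retirement Match — status full-time ✓; service 746 days ≥ 18 months (≈540 days) ✓; dept Research ✗ → not eligible.

Volunteer Time Off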